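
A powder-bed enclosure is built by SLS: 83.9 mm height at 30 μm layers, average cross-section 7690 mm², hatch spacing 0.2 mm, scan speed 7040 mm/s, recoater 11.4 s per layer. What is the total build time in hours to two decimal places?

13.10 hours

Layers = ⌈83.9/0.03⌉ = 2797.
Hatch length per layer = 7690 / 0.2, so 38450 mm.
Laser time per layer = 38450 / 7040 = 5.4616 s.
Per-layer time = 5.4616 + 11.4 = 16.8616 s.
Build time = 2797 × 16.8616 = 47161.8952 s = 13.10 hours.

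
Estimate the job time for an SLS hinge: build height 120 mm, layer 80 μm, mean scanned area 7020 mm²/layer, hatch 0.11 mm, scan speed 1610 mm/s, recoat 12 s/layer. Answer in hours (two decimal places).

21.52 hours

Layers = ⌈120/0.08⌉ = 1500.
Hatch length per layer = 7020 / 0.11, so 63818.2 mm.
Per-layer scan time = 63818.2 / 1610 = 39.6386 s.
Time per layer = 39.6386 + 12, so 51.6386 s.
Total: 1500 × 51.6386 s = 77457.9 s → 21.52 hours.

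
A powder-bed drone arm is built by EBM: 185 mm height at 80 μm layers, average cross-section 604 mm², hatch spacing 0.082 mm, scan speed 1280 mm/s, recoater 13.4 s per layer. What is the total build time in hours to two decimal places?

12.31 hours

Layer count = ceil(185 / 0.08) = 2313.
Scan path per layer = 604 / 0.082 = 7365.9 mm.
Beam time per layer = 7365.9 / 1280, so 5.7546 s.
Layer cycle = 5.7546 + 13.4, so 19.1546 s.
Build time = 2313 × 19.1546 = 44304.5898 s = 12.31 hours.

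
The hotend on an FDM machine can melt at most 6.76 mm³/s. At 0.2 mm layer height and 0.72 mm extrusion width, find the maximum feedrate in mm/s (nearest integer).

47 mm/s

Extrusion cross-section = 0.2 × 0.72, so 0.144 mm².
v_max = Q/A = 6.76/0.144 = 46.94 mm/s → 47 mm/s.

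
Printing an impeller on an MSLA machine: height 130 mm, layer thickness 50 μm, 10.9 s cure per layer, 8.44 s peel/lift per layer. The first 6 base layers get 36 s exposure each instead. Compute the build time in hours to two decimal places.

14.01 hours

Layer count = ceil(130 / 0.05) = 2600.
Burn-in layers: 6 × (36 + 8.44) → 266.64 s.
Normal layers = 2594 × (10.9 + 8.44) = 50167.96 s.
Sum: 266.64 + 50167.96 = 50434.6 s → 14.01 hours.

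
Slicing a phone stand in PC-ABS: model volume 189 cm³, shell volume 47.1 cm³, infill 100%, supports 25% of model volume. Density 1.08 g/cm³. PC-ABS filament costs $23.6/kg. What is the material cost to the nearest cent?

$6.02

Interior volume: 189 − 47.1 → 141.9 cm³.
Infill deposited: 1.00 × 141.9 → 141.9 cm³.
Support = 0.25 × 189 = 47.25 cm³.
Deposited volume = 47.1 + 141.9 + 47.25, so 236.25 cm³.
Mass = 236.25 × 1.08 = 255.15 g.
Cost = 255.15 g / 1000 × $23.6/kg = $6.02.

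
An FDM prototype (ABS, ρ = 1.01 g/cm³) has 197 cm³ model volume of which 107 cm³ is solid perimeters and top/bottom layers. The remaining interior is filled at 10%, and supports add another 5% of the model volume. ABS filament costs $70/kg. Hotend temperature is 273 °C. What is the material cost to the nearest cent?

Volume inside the shell = 197 − 107 = 90 cm³.
Deposited infill = 0.10 × 90, so 9 cm³.
Support = 0.05 × 197, so 9.85 cm³.
Total printed volume: 107 + 9 + 9.85 → 125.85 cm³.
Mass = 125.85 × 1.01 = 127.1085 g.
At $70/kg: 127.1085/1000 × 70 = $8.90.

$8.90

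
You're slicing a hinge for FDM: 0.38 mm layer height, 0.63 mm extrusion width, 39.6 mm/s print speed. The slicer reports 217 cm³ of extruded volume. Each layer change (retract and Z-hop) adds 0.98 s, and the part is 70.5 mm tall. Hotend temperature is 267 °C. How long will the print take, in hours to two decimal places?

6.41 hours

Bead cross-section: 0.38 × 0.63 → 0.2394 mm².
Total extruded path = 217000/0.2394 = 906432.7 mm.
Print-move time = 906432.7 / 39.6, so 22889.7 s.
Number of layers: 70.5 / 0.38 → 186 (rounded up).
Non-print overhead = 186 × 0.98, so 182.28 s.
Total = 22889.7 + 182.28 = 23071.98 s = 6.41 hours.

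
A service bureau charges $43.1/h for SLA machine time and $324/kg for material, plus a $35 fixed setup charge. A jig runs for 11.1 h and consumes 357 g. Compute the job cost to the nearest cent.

$629.08

Time charge = 43.1 × 11.1, so $478.41.
Material charge = 324 × 357/1000, so $115.668.
Total = 478.41 + 115.668 + 35 = 629.078 ≈ $629.08.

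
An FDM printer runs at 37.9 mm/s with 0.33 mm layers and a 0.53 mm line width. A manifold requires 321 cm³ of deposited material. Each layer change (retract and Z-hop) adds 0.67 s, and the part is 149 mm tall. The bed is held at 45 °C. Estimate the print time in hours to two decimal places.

13.54 hours

Extrusion cross-section: 0.33 × 0.53 → 0.1749 mm².
Toolpath length = 321 cm³ / 0.1749 mm² = 321000 / 0.1749 = 1835334.5 mm.
Time extruding = 1835334.5 / 37.9 = 48425.7 s.
Number of layers: 149 / 0.33 → 452 (rounded up).
Z-hop total = 452 × 0.67 = 302.84 s.
Total = 48425.7 + 302.84 = 48728.54 s = 13.54 hours.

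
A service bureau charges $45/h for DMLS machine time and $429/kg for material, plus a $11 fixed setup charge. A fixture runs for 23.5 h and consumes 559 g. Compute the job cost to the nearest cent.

$1308.31

Machine-time cost: 45 × 23.5 → $1057.50.
Material cost = 429 × 559/1000, so $239.811.
Adding setup: 1057.50 + 239.811 + 11 → 1308.311 ≈ $1308.31.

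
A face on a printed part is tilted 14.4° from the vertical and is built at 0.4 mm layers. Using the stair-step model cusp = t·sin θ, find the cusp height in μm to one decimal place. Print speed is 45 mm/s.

99.5 μm

h_c = t·sin θ = 0.4 × 0.2487 = 0.09948 mm (99.5 μm).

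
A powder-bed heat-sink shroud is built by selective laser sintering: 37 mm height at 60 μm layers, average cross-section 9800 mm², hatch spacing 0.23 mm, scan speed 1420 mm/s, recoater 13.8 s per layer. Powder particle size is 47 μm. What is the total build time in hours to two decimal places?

Layer count = ceil(37 / 0.06) = 617.
Hatch length per layer: 9800 / 0.23 → 42608.7 mm.
Scan time per layer = 42608.7 / 1420, so 30.0061 s.
Time per layer = 30.0061 + 13.8, so 43.8061 s.
Total: 617 × 43.8061 s = 27028.3637 s → 7.51 hours.

7.51 hours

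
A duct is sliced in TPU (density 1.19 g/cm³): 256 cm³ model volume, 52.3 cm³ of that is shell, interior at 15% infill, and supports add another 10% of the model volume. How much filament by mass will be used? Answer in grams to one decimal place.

129.1 g

Interior volume = 256 − 52.3, so 203.7 cm³.
Infill volume = 0.15 × 203.7, so 30.555 cm³.
Support: 0.10 × 256 → 25.6 cm³.
Total printed volume = 52.3 + 30.555 + 25.6, so 108.455 cm³.
Mass = 108.455 × 1.19 = 129.06145 g.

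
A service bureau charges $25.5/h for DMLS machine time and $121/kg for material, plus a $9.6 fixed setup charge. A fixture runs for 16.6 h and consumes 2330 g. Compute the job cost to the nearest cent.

Machine cost = 25.5 × 16.6, so $423.30.
Material cost = 121 × 2330/1000 = $281.93.
Adding setup: 423.30 + 281.93 + 9.6 → $714.83.

$714.83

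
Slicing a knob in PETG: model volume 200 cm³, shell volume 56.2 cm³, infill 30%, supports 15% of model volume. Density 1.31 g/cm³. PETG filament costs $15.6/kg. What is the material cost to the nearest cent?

$2.64

Volume inside the shell = 200 − 56.2 = 143.8 cm³.
Infill volume = 0.30 × 143.8 = 43.14 cm³.
Support = 0.15 × 200 = 30 cm³.
Total extruded = 56.2 + 43.14 + 30, so 129.34 cm³.
Mass = 129.34 × 1.31 = 169.4354 g.
Cost = 169.4354 g / 1000 × $15.6/kg = $2.64.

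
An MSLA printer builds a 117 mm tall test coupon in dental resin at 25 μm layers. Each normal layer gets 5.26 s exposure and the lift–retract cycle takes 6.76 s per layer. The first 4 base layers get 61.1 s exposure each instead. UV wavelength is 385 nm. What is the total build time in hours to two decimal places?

15.69 hours

Layers = ⌈117/0.025⌉ = 4680.
Burn-in layers: 4 × (61.1 + 6.76) → 271.44 s.
Remaining layers = 4676 × (5.26 + 6.76) = 56205.52 s.
Sum: 271.44 + 56205.52 = 56476.96 s → 15.69 hours.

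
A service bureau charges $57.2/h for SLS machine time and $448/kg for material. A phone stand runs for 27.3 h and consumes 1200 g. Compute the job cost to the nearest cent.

$2099.16

Time charge = 57.2 × 27.3, so $1561.56.
Material cost = 448 × 1200/1000, so $537.60.
Job cost: 1561.56 + 537.60 = $2099.16.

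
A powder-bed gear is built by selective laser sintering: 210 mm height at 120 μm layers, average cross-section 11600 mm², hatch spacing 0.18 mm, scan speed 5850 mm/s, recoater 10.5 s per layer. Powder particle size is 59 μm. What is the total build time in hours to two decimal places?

10.46 hours

Layers = ⌈210/0.12⌉ = 1750.
Hatch length per layer = 11600 / 0.18 = 64444.4 mm.
Scan time per layer: 64444.4 / 5850 → 11.0161 s.
Layer cycle: 11.0161 + 10.5 → 21.5161 s.
Total: 1750 × 21.5161 s = 37653.175 s → 10.46 hours.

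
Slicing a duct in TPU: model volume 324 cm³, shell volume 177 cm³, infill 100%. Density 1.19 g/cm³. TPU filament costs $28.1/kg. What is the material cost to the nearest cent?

Volume inside the shell = 324 − 177, so 147 cm³.
Infill deposited = 1.00 × 147, so 147 cm³.
Total printed volume = 177 + 147 = 324 cm³.
Mass = 324 × 1.19 = 385.56 g.
At $28.1/kg: 385.56/1000 × 28.1 = $10.83.

$10.83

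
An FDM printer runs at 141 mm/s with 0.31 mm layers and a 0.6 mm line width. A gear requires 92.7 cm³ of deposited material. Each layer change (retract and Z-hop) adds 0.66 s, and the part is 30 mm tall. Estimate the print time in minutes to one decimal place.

Line area = 0.31 × 0.6 = 0.186 mm².
Total extruded path = 92700/0.186 = 498387.1 mm.
Print-move time = 498387.1 / 141, so 3534.7 s.
Layer count = ceil(30 / 0.31) = 97.
Z-hop total = 97 × 0.66, so 64.02 s.
Total = 3534.7 + 64.02 = 3598.72 s = 60.0 minutes.

60.0 minutes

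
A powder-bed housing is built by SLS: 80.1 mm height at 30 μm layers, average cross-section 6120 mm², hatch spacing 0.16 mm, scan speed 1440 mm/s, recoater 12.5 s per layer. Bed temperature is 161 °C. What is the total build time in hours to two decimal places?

28.97 hours

Layers = ⌈80.1/0.03⌉ = 2670.
Per-layer scan distance = 6120 / 0.16 = 38250 mm.
Laser time per layer = 38250 / 1440, so 26.5625 s.
Per-layer time = 26.5625 + 12.5, so 39.0625 s.
Total: 2670 × 39.0625 s = 104296.875 s → 28.97 hours.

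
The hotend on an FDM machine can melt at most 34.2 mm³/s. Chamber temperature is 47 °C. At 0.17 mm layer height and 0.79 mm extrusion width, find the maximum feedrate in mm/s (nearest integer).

255 mm/s

A: 0.17 × 0.79 → 0.1343 mm².
Max speed = 34.2 / 0.1343 = 254.65 ≈ 255 mm/s.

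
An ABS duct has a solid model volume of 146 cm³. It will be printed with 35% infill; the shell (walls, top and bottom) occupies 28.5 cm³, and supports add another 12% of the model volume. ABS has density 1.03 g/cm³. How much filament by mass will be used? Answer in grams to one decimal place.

89.8 g

Infill region = 146 − 28.5, so 117.5 cm³.
Infill volume = 0.35 × 117.5 = 41.125 cm³.
Support = 0.12 × 146, so 17.52 cm³.
Total printed volume: 28.5 + 41.125 + 17.52 → 87.145 cm³.
Mass: 87.145 × 1.03 → 89.75935 g.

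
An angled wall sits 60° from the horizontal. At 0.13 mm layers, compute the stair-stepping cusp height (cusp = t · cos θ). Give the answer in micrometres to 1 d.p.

Cusp = layer height × cos(60°) = 0.13 × 0.5000 = 0.065 mm = 65.0 μm.

65.0 μm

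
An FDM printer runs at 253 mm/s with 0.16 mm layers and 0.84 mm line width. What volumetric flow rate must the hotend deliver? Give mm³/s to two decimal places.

34.00

Extrusion cross-section: 0.16 × 0.84 → 0.1344 mm².
Volumetric flow = 253 × 0.1344 = 34.00 mm³/s.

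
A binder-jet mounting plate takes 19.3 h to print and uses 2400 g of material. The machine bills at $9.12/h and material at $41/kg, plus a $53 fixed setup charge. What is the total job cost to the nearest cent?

$327.42

Time charge = 9.12 × 19.3 = $176.016.
Material charge = 41 × 2400/1000 = $98.40.
Total = 176.016 + 98.40 + 53 = 327.416 ≈ $327.42.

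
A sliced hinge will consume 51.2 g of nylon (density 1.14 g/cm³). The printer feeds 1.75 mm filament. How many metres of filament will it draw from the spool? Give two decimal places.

Volume = 51.2 g / 1.14 g·cm⁻³ = 44.9123 cm³ = 44912.3 mm³.
A = π r² = π × 0.875² = 2.4053 mm².
L = V/A = 44912.3/2.4053 = 18672.22 mm → 18.67 m.

18.67 m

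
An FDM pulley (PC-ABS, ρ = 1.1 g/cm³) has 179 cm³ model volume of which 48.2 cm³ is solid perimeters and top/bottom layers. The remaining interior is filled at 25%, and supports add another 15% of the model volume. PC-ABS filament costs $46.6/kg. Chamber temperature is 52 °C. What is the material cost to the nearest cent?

$5.52

Infill region = 179 − 48.2, so 130.8 cm³.
Infill volume = 0.25 × 130.8 = 32.7 cm³.
Support = 0.15 × 179 = 26.85 cm³.
Total printed volume = 48.2 + 32.7 + 26.85, so 107.75 cm³.
Mass = 107.75 × 1.1, so 118.525 g.
Cost = 118.525 g / 1000 × $46.6/kg = $5.52.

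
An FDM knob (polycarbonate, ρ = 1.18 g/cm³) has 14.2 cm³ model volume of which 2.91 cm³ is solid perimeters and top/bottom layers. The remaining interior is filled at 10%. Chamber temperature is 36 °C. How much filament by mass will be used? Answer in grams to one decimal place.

4.8 g

Interior volume: 14.2 − 2.91 → 11.29 cm³.
Infill deposited: 0.10 × 11.29 → 1.129 cm³.
Total extruded = 2.91 + 1.129, so 4.039 cm³.
Mass = 4.039 × 1.18 = 4.76602 g.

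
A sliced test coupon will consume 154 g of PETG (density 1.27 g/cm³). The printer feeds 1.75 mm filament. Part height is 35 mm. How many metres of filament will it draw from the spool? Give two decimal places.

Extruded volume: 154/1.27 = 121.2598 cm³ (121259.8 mm³).
A = π r² = π × 0.875² = 2.4053 mm².
L = V/A = 121259.8/2.4053 = 50413.59 mm → 50.41 m.

50.41 m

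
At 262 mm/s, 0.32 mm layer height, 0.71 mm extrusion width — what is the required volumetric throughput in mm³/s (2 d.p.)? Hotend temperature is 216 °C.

59.53

Extrusion cross-section = 0.32 × 0.71, so 0.2272 mm².
Volumetric flow = 262 × 0.2272 = 59.53 mm³/s.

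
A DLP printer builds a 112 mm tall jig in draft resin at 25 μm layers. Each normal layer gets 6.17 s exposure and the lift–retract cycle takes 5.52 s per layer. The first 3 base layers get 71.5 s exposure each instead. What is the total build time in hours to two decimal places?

Number of layers: 112 / 0.025 → 4480 (rounded up).
Base layers: 3 × (71.5 + 5.52) → 231.06 s.
Regular layers = 4477 × (6.17 + 5.52), so 52336.13 s.
Total = 231.06 + 52336.13 = 52567.19 s = 14.60 hours.

14.60 hours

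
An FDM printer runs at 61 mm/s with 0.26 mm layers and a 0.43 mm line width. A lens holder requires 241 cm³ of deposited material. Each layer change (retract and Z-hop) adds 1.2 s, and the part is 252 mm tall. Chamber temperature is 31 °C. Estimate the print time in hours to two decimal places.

10.14 hours

Line area: 0.26 × 0.43 → 0.1118 mm².
Total extruded path = 241000/0.1118 = 2155635.1 mm.
Time extruding: 2155635.1 / 61 → 35338.3 s.
Number of layers: 252 / 0.26 → 970 (rounded up).
Non-print overhead = 970 × 1.2, so 1164 s.
Altogether 35338.3 + 1164 = 36502.3 s, i.e. 10.14 hours.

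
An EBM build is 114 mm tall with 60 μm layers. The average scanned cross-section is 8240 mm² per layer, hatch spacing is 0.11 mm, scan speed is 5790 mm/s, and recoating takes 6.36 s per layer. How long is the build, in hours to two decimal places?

Number of layers: 114 / 0.06 → 1900 (rounded up).
Hatch length per layer: 8240 / 0.11 → 74909.1 mm.
Scan time per layer = 74909.1 / 5790, so 12.9377 s.
Time per layer: 12.9377 + 6.36 → 19.2977 s.
Build time = 1900 × 19.2977 = 36665.63 s = 10.18 hours.

10.18 hours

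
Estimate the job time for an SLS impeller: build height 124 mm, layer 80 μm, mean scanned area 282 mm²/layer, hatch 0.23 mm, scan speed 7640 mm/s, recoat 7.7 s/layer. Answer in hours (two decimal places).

3.38 hours

Layer count = ceil(124 / 0.08) = 1550.
Per-layer scan distance = 282 / 0.23, so 1226.1 mm.
Laser time per layer = 1226.1 / 7640 = 0.1605 s.
Layer cycle = 0.1605 + 7.7 = 7.8605 s.
1550 layers × 7.8605 s/layer = 12183.775 s, i.e. 3.38 hours.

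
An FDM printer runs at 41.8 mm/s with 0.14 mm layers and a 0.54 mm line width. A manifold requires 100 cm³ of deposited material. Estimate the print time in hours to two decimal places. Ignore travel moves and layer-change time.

Line area = 0.14 × 0.54, so 0.0756 mm².
Toolpath length = 100 cm³ / 0.0756 mm² = 100000 / 0.0756 = 1322751.3 mm.
Print-move time = 1322751.3 / 41.8 = 31644.8 s.
In the requested units: 31644.8 s = 8.79 hours.

8.79 hours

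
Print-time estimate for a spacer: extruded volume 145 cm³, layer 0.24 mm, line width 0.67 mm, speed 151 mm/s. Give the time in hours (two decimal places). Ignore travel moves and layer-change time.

Line area: 0.24 × 0.67 → 0.1608 mm².
Path length: 145000 mm³ / 0.1608 mm² → 901741.3 mm.
Time extruding = 901741.3 / 151 = 5971.8 s.
In the requested units: 5971.8 s = 1.66 hours.

1.66 hours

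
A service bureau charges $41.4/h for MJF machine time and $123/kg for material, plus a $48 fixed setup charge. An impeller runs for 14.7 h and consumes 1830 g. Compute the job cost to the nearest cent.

Machine-time cost: 41.4 × 14.7 → $608.58.
Material cost = 123 × 1830/1000, so $225.09.
Adding setup: 608.58 + 225.09 + 48 → $881.67.

$881.67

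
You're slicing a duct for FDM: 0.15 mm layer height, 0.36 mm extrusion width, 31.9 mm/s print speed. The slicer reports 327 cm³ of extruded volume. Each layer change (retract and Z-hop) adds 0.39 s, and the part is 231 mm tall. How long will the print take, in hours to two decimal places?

52.90 hours

Extrusion cross-section = 0.15 × 0.36, so 0.054 mm².
Total extruded path = 327000/0.054 = 6055555.6 mm.
Extrusion time = 6055555.6 / 31.9 = 189829.3 s.
Layers = ⌈231/0.15⌉ = 1540.
Z-hop total = 1540 × 0.39 = 600.6 s.
Total = 189829.3 + 600.6 = 190429.9 s = 52.90 hours.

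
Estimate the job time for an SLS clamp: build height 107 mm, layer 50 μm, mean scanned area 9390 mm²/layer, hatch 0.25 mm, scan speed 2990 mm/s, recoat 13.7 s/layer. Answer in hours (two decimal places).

Layers = ⌈107/0.05⌉ = 2140.
Per-layer scan distance: 9390 / 0.25 → 37560 mm.
Scan time per layer: 37560 / 2990 → 12.5619 s.
Time per layer: 12.5619 + 13.7 → 26.2619 s.
Total: 2140 × 26.2619 s = 56200.466 s → 15.61 hours.

15.61 hours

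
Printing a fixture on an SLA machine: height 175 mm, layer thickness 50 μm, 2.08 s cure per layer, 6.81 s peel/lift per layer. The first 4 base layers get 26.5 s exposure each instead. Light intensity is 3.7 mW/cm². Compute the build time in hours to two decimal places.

Layers = ⌈175/0.05⌉ = 3500.
Base layers = 4 × (26.5 + 6.81) = 133.24 s.
Regular layers: 3496 × (2.08 + 6.81) → 31079.44 s.
Sum: 133.24 + 31079.44 = 31212.68 s → 8.67 hours.

8.67 hours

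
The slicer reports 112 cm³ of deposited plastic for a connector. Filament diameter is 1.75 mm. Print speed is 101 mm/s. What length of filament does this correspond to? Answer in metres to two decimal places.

46.56 m

A = π r² = π × 0.875² = 2.4053 mm².
Length = 112 cm³ / 2.4053 mm² = 112000 / 2.4053 = 46563.84 mm = 46.56 m.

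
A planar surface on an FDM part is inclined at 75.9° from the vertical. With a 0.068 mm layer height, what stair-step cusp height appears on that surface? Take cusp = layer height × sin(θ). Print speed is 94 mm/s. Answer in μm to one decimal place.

Cusp = layer height × sin(75.9°) = 0.068 × 0.9699 = 0.065953 mm = 66.0 μm.

66.0 μm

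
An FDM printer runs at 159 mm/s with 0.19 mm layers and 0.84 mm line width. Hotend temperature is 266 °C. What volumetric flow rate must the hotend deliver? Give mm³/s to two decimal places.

A: 0.19 × 0.84 → 0.1596 mm².
Q = v·A = 159 × 0.1596 = 25.38 mm³/s.

25.38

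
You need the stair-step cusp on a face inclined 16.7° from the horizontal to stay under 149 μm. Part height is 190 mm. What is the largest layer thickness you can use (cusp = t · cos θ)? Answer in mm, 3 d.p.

0.156 mm

cos(16.7°) = 0.9578; t_max = 0.149/0.9578 = 0.156 mm.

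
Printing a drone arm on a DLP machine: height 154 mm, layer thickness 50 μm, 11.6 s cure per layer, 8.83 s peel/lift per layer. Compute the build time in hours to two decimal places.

Layers = ⌈154/0.05⌉ = 3080.
Per-layer time: 11.6 + 8.83 → 20.43 s.
Total = 3080 × 20.43 = 62924.4 s = 17.48 hours.

17.48 hours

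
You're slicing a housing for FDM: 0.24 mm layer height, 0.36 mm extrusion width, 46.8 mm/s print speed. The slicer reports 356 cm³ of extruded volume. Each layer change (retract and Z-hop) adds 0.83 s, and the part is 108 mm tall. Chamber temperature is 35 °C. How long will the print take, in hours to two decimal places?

Bead cross-section = 0.24 × 0.36 = 0.0864 mm².
Toolpath length = 356 cm³ / 0.0864 mm² = 356000 / 0.0864 = 4120370.4 mm.
Time extruding = 4120370.4 / 46.8, so 88042.1 s.
Number of layers: 108 / 0.24 → 450 (rounded up).
Layer-change overhead = 450 × 0.83, so 373.5 s.
Altogether 88042.1 + 373.5 = 88415.6 s, i.e. 24.56 hours.

24.56 hours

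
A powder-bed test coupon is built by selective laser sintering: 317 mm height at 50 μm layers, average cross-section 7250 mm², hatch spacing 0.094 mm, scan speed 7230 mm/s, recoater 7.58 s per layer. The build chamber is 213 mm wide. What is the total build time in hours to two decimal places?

Layer count = ceil(317 / 0.05) = 6340.
Hatch length per layer: 7250 / 0.094 → 77127.7 mm.
Laser time per layer = 77127.7 / 7230, so 10.6677 s.
Per-layer time = 10.6677 + 7.58, so 18.2477 s.
6340 layers × 18.2477 s/layer = 115690.418 s, i.e. 32.14 hours.

32.14 hours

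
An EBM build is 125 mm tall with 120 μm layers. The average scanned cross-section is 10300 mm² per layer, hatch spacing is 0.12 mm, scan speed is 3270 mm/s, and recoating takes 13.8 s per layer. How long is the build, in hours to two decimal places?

Layer count = ceil(125 / 0.12) = 1042.
Scan path per layer = 10300 / 0.12, so 85833.3 mm.
Scan time per layer = 85833.3 / 3270 = 26.2487 s.
Per-layer time: 26.2487 + 13.8 → 40.0487 s.
1042 layers × 40.0487 s/layer = 41730.7454 s, i.e. 11.59 hours.

11.59 hours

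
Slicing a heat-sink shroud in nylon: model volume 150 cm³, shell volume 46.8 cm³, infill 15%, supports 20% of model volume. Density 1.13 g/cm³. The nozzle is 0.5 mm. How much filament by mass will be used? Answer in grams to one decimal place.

104.3 g

Infill region = 150 − 46.8, so 103.2 cm³.
Infill deposited = 0.15 × 103.2 = 15.48 cm³.
Support = 0.20 × 150, so 30 cm³.
Deposited volume: 46.8 + 15.48 + 30 → 92.28 cm³.
Mass = 92.28 × 1.13, so 104.2764 g.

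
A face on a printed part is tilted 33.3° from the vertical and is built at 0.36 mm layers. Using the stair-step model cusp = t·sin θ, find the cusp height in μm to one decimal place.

h_c = t·sin θ = 0.36 × 0.5490 = 0.19764 mm (197.6 μm).

197.6 μm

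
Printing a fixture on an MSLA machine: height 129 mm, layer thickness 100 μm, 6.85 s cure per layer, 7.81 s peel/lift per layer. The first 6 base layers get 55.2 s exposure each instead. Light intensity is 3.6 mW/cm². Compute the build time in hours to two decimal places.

Number of layers: 129 / 0.1 → 1290 (rounded up).
Burn-in layers = 6 × (55.2 + 7.81), so 378.06 s.
Remaining layers = 1284 × (6.85 + 7.81) = 18823.44 s.
Total = 378.06 + 18823.44 = 19201.5 s = 5.33 hours.

5.33 hours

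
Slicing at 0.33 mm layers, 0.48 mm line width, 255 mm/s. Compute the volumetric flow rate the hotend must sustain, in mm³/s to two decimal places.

40.39

Bead cross-section = 0.33 × 0.48 = 0.1584 mm².
Volumetric flow = 255 × 0.1584 = 40.39 mm³/s.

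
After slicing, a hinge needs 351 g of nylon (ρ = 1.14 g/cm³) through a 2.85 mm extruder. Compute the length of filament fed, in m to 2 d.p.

48.26 m

Extruded volume: 351/1.14 = 307.8947 cm³ (307894.7 mm³).
Filament cross-section = π × (2.85/2)² = 6.3794 mm².
Length = 307894.7 / 6.3794 = 48263.9 mm = 48.26 m.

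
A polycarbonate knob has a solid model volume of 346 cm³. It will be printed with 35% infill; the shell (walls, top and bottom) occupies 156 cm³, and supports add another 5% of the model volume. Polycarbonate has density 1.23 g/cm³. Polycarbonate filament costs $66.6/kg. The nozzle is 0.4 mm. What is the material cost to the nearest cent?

Volume inside the shell = 346 − 156 = 190 cm³.
Infill deposited: 0.35 × 190 → 66.5 cm³.
Support: 0.05 × 346 → 17.3 cm³.
Total extruded = 156 + 66.5 + 17.3, so 239.8 cm³.
Mass: 239.8 × 1.23 → 294.954 g.
Cost = 294.954 g / 1000 × $66.6/kg = $19.64.

$19.64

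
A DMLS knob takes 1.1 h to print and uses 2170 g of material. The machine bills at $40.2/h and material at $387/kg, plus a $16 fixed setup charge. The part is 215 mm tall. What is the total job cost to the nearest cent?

$900.01

Machine-time cost = 40.2 × 1.1, so $44.22.
Feedstock cost = 387 × 2170/1000 = $839.79.
Adding setup: 44.22 + 839.79 + 16 → $900.01.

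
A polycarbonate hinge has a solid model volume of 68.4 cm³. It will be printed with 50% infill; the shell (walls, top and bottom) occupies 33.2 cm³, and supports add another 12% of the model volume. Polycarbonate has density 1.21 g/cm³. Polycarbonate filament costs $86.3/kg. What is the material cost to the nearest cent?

Infill region = 68.4 − 33.2 = 35.2 cm³.
Infill deposited = 0.50 × 35.2 = 17.6 cm³.
Support = 0.12 × 68.4, so 8.208 cm³.
Deposited volume = 33.2 + 17.6 + 8.208, so 59.008 cm³.
Mass = 59.008 × 1.21, so 71.39968 g.
Cost = 71.39968 g / 1000 × $86.3/kg = $6.16.

$6.16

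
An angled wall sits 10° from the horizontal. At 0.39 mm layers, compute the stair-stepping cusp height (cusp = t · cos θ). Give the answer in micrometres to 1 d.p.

384.1 μm

cos(10°) = 0.9848, so cusp = 0.39 × 0.9848 = 0.384072 mm → 384.1 μm.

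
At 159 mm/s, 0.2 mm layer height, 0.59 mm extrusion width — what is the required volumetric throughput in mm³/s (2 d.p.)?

18.76

Extrusion cross-section = 0.2 × 0.59, so 0.118 mm².
Q = v·A = 159 × 0.118 = 18.76 mm³/s.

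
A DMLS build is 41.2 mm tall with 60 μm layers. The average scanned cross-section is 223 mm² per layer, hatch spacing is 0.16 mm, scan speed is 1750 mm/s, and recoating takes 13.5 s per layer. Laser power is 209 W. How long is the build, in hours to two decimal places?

Layer count = ceil(41.2 / 0.06) = 687.
Per-layer scan distance = 223 / 0.16 = 1393.8 mm.
Laser time per layer = 1393.8 / 1750, so 0.7965 s.
Layer cycle = 0.7965 + 13.5, so 14.2965 s.
687 layers × 14.2965 s/layer = 9821.6955 s, i.e. 2.73 hours.

2.73 hours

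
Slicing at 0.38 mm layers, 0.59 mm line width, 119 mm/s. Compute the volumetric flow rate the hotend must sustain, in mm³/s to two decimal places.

26.68

Extrusion cross-section = 0.38 × 0.59, so 0.2242 mm².
Q = v·A = 119 × 0.2242 = 26.68 mm³/s.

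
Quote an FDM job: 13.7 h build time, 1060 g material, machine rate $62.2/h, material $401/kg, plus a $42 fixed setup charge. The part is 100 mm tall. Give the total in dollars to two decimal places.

$1319.20

Machine cost = 62.2 × 13.7, so $852.14.
Material cost: 401 × 1060/1000 → $425.06.
Adding setup: 852.14 + 425.06 + 42 → $1319.20.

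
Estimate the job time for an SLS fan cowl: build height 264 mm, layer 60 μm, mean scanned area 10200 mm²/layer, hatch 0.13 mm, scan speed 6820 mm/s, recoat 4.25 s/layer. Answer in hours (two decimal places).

Layers = ⌈264/0.06⌉ = 4400.
Per-layer scan distance = 10200 / 0.13 = 78461.5 mm.
Laser time per layer = 78461.5 / 6820, so 11.5046 s.
Layer cycle = 11.5046 + 4.25 = 15.7546 s.
Total: 4400 × 15.7546 s = 69320.24 s → 19.26 hours.

19.26 hours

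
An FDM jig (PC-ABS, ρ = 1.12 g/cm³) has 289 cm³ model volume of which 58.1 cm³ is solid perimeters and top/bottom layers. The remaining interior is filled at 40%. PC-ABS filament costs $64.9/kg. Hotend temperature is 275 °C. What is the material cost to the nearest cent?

Infill region = 289 − 58.1, so 230.9 cm³.
Infill volume = 0.40 × 230.9 = 92.36 cm³.
Total printed volume = 58.1 + 92.36, so 150.46 cm³.
Mass = 150.46 × 1.12 = 168.5152 g.
Cost = 168.5152 g / 1000 × $64.9/kg = $10.94.

$10.94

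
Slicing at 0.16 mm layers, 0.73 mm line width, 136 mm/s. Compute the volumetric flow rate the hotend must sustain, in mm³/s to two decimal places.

15.88

Bead cross-section: 0.16 × 0.73 → 0.1168 mm².
Q = v·A = 136 × 0.1168 = 15.88 mm³/s.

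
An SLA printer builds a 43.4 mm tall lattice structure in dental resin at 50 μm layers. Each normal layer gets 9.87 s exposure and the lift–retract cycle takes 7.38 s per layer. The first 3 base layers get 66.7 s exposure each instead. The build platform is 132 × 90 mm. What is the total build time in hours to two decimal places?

Layer count = ceil(43.4 / 0.05) = 868.
Base layers: 3 × (66.7 + 7.38) → 222.24 s.
Normal layers = 865 × (9.87 + 7.38), so 14921.25 s.
Sum: 222.24 + 14921.25 = 15143.49 s → 4.21 hours.

4.21 hours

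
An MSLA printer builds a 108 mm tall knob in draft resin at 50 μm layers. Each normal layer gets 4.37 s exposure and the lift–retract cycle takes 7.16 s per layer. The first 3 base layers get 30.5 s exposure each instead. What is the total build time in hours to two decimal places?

Layer count = ceil(108 / 0.05) = 2160.
Burn-in layers = 3 × (30.5 + 7.16), so 112.98 s.
Remaining layers = 2157 × (4.37 + 7.16) = 24870.21 s.
Total = 112.98 + 24870.21 = 24983.19 s = 6.94 hours.

6.94 hours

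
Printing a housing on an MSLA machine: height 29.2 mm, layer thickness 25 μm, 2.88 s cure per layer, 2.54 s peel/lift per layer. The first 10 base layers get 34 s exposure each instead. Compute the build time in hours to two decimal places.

1.84 hours

Number of layers: 29.2 / 0.025 → 1168 (rounded up).
Bottom layers = 10 × (34 + 2.54) = 365.4 s.
Remaining layers = 1158 × (2.88 + 2.54), so 6276.36 s.
Total = 365.4 + 6276.36 = 6641.76 s = 1.84 hours.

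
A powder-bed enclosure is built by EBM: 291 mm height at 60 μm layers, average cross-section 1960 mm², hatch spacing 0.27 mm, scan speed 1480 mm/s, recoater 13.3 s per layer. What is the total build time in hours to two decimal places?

Layer count = ceil(291 / 0.06) = 4850.
Hatch length per layer = 1960 / 0.27, so 7259.3 mm.
Per-layer scan time = 7259.3 / 1480 = 4.9049 s.
Per-layer time: 4.9049 + 13.3 → 18.2049 s.
Total: 4850 × 18.2049 s = 88293.765 s → 24.53 hours.

24.53 hours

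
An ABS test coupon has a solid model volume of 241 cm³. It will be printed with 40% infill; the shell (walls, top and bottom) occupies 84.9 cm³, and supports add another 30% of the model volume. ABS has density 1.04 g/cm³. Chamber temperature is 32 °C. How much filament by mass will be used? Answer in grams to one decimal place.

Interior volume = 241 − 84.9 = 156.1 cm³.
Deposited infill = 0.40 × 156.1 = 62.44 cm³.
Support: 0.30 × 241 → 72.3 cm³.
Total printed volume = 84.9 + 62.44 + 72.3, so 219.64 cm³.
Mass = 219.64 × 1.04, so 228.4256 g.

228.4 g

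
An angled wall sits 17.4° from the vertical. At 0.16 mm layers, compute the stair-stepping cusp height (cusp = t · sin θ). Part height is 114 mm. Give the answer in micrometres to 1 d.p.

47.8 μm

sin(17.4°) = 0.2990, so cusp = 0.16 × 0.2990 = 0.04784 mm → 47.8 μm.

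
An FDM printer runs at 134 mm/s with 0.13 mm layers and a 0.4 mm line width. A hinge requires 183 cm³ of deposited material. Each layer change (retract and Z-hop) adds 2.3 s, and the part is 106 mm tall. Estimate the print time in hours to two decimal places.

Bead cross-section = 0.13 × 0.4, so 0.052 mm².
Path length: 183000 mm³ / 0.052 mm² → 3519230.8 mm.
Time extruding = 3519230.8 / 134 = 26262.9 s.
Layers = ⌈106/0.13⌉ = 816.
Layer-change overhead: 816 × 2.3 → 1876.8 s.
Altogether 26262.9 + 1876.8 = 28139.7 s, i.e. 7.82 hours.

7.82 hours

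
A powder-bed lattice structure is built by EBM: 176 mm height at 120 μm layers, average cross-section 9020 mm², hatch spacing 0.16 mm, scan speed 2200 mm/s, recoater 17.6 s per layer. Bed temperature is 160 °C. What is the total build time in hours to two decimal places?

Layers = ⌈176/0.12⌉ = 1467.
Per-layer scan distance: 9020 / 0.16 → 56375 mm.
Scan time per layer = 56375 / 2200, so 25.625 s.
Per-layer time = 25.625 + 17.6, so 43.225 s.
Build time = 1467 × 43.225 = 63411.075 s = 17.61 hours.

17.61 hours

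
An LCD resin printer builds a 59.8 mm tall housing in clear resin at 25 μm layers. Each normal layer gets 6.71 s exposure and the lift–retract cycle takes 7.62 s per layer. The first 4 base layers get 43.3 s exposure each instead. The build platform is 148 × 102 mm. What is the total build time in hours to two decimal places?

Layers = ⌈59.8/0.025⌉ = 2392.
Bottom layers: 4 × (43.3 + 7.62) → 203.68 s.
Regular layers = 2388 × (6.71 + 7.62) = 34220.04 s.
Total = 203.68 + 34220.04 = 34423.72 s = 9.56 hours.

9.56 hours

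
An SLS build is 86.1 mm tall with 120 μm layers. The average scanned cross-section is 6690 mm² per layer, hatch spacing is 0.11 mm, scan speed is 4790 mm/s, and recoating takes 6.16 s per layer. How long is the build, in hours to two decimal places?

Layers = ⌈86.1/0.12⌉ = 718.
Per-layer scan distance = 6690 / 0.11 = 60818.2 mm.
Laser time per layer: 60818.2 / 4790 → 12.6969 s.
Time per layer = 12.6969 + 6.16 = 18.8569 s.
Build time = 718 × 18.8569 = 13539.2542 s = 3.76 hours.

3.76 hours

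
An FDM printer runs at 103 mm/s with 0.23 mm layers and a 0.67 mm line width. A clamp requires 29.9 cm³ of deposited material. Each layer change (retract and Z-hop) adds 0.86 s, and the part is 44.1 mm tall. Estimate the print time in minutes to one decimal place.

34.1 minutes

Extrusion cross-section = 0.23 × 0.67 = 0.1541 mm².
Toolpath length = 29.9 cm³ / 0.1541 mm² = 29900 / 0.1541 = 194029.9 mm.
Time extruding = 194029.9 / 103 = 1883.8 s.
Layers = ⌈44.1/0.23⌉ = 192.
Z-hop total = 192 × 0.86 = 165.12 s.
Total = 1883.8 + 165.12 = 2048.92 s = 34.1 minutes.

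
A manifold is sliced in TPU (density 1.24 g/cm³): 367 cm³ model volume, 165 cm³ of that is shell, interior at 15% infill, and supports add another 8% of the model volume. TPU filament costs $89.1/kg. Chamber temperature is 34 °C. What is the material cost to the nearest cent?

$24.82

Infill region: 367 − 165 → 202 cm³.
Infill volume = 0.15 × 202 = 30.3 cm³.
Support: 0.08 × 367 → 29.36 cm³.
Total printed volume = 165 + 30.3 + 29.36 = 224.66 cm³.
Mass = 224.66 × 1.24, so 278.5784 g.
At $89.1/kg: 278.5784/1000 × 89.1 = $24.82.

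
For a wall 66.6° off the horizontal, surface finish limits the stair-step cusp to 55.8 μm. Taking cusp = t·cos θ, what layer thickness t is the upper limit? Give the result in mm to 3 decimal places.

Layer height = cusp / cos(66.6°) = 0.0558 / 0.3971 = 0.141 mm.

0.141 mm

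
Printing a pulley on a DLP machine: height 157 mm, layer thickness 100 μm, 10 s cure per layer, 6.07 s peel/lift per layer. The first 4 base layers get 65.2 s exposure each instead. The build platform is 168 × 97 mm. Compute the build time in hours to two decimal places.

7.07 hours

Layers = ⌈157/0.1⌉ = 1570.
Bottom layers = 4 × (65.2 + 6.07) = 285.08 s.
Regular layers: 1566 × (10 + 6.07) → 25165.62 s.
Sum: 285.08 + 25165.62 = 25450.7 s → 7.07 hours.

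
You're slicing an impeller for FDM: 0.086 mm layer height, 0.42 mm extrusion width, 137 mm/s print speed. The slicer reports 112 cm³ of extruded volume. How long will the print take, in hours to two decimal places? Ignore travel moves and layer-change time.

6.29 hours

Extrusion cross-section: 0.086 × 0.42 → 0.03612 mm².
Path length: 112000 mm³ / 0.03612 mm² → 3100775.2 mm.
Print-move time = 3100775.2 / 137 = 22633.4 s.
That's 22633.4 s → 6.29 hours.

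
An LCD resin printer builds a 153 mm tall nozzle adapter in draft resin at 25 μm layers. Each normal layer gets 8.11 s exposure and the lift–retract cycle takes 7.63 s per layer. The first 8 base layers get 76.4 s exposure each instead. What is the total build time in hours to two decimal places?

26.91 hours

Number of layers: 153 / 0.025 → 6120 (rounded up).
Burn-in layers: 8 × (76.4 + 7.63) → 672.24 s.
Remaining layers = 6112 × (8.11 + 7.63) = 96202.88 s.
Sum: 672.24 + 96202.88 = 96875.12 s → 26.91 hours.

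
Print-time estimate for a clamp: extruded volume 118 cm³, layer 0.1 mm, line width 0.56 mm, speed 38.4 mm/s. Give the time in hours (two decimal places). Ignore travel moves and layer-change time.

Bead cross-section: 0.1 × 0.56 → 0.056 mm².
Total extruded path = 118000/0.056 = 2107142.9 mm.
Extrusion time = 2107142.9 / 38.4 = 54873.5 s.
That's 54873.5 s → 15.24 hours.

15.24 hours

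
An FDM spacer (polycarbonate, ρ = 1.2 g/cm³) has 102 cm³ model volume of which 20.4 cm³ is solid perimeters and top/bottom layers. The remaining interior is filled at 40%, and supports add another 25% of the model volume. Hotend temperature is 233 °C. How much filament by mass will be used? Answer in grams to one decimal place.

94.2 g

Volume inside the shell = 102 − 20.4, so 81.6 cm³.
Infill deposited: 0.40 × 81.6 → 32.64 cm³.
Support = 0.25 × 102, so 25.5 cm³.
Total printed volume: 20.4 + 32.64 + 25.5 → 78.54 cm³.
Mass = 78.54 × 1.2 = 94.248 g.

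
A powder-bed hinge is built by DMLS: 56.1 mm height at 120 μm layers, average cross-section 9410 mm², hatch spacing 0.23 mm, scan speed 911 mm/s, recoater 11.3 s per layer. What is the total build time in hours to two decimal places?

7.31 hours

Layers = ⌈56.1/0.12⌉ = 468.
Scan path per layer: 9410 / 0.23 → 40913 mm.
Scan time per layer = 40913 / 911, so 44.91 s.
Layer cycle: 44.91 + 11.3 → 56.21 s.
Build time = 468 × 56.21 = 26306.28 s = 7.31 hours.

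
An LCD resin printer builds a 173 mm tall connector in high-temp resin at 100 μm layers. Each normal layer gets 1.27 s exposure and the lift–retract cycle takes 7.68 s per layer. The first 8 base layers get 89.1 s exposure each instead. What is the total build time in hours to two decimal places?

Layers = ⌈173/0.1⌉ = 1730.
Burn-in layers = 8 × (89.1 + 7.68) = 774.24 s.
Remaining layers: 1722 × (1.27 + 7.68) → 15411.9 s.
Sum: 774.24 + 15411.9 = 16186.14 s → 4.50 hours.

4.50 hours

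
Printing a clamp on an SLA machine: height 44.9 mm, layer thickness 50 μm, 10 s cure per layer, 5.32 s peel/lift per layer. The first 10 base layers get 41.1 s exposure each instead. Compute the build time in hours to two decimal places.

Layer count = ceil(44.9 / 0.05) = 898.
Base layers = 10 × (41.1 + 5.32), so 464.2 s.
Normal layers = 888 × (10 + 5.32), so 13604.16 s.
Sum: 464.2 + 13604.16 = 14068.36 s → 3.91 hours.

3.91 hours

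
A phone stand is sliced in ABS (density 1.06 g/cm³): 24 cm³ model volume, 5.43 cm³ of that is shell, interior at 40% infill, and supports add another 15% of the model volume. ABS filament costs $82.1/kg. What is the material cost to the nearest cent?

$1.43

Infill region = 24 − 5.43, so 18.57 cm³.
Infill deposited = 0.40 × 18.57 = 7.428 cm³.
Support = 0.15 × 24, so 3.6 cm³.
Total printed volume = 5.43 + 7.428 + 3.6 = 16.458 cm³.
Mass: 16.458 × 1.06 → 17.44548 g.
Cost = 17.44548 g / 1000 × $82.1/kg = $1.43.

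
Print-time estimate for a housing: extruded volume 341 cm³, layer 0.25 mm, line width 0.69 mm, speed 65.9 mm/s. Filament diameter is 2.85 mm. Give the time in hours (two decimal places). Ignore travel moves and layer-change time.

8.33 hours

Bead cross-section = 0.25 × 0.69, so 0.1725 mm².
Total extruded path = 341000/0.1725 = 1976811.6 mm.
Time extruding: 1976811.6 / 65.9 → 29997.1 s.
In the requested units: 29997.1 s = 8.33 hours.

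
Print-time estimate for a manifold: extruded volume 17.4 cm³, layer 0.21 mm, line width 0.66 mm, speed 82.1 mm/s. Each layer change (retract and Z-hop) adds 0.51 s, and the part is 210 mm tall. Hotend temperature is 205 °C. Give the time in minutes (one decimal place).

Extrusion cross-section = 0.21 × 0.66 = 0.1386 mm².
Total extruded path = 17400/0.1386 = 125541.1 mm.
Time extruding: 125541.1 / 82.1 → 1529.1 s.
Layer count = ceil(210 / 0.21) = 1000.
Non-print overhead: 1000 × 0.51 → 510 s.
Total = 1529.1 + 510 = 2039.1 s = 34.0 minutes.

34.0 minutes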